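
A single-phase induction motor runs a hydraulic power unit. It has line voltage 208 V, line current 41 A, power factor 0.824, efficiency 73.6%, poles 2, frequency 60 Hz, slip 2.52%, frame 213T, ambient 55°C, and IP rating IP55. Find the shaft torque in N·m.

P_in = V·I·cosφ = 208 × 41 × 0.824 = 7027 W
P_out = η·P_in = 0.736 × 7027 = 5172 W
n_s = 120×60/2 = 3600 rpm; n = 3600×(1−0.0252) = 3509 rpm
ω = 2π×3509/60 = 367.5 rad/s
τ = P_out/ω = 5172/367.5 = 14.1 N·m

14.1 N·m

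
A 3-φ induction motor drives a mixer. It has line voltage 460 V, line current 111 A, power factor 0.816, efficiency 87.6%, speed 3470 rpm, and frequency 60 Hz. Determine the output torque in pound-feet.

P_in = √3·V·I·cosφ = 1.732 × 460 × 111 × 0.816 = 72164 W
P_out = η·P_in = 0.876 × 72164 = 63216 W
n = 3470 rpm
ω = 2π×3470/60 = 363.4 rad/s
τ = P_out/ω = 63216/363.4 = 174 N·m
In lb·ft: 174/1.356 = 128 lb·ft

128 lb·ft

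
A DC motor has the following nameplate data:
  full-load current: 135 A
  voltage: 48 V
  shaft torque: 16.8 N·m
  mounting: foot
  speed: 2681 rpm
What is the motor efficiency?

72.8 %

ω = 2π × 2681/60 = 280.8 rad/s; P_out = τω = 16.8 × 280.8 = 4717 W
P_in = V·I = 48 × 135 = 6480 W
η = P_out / P_in = 4717 / 6480 = 0.728 = 72.8%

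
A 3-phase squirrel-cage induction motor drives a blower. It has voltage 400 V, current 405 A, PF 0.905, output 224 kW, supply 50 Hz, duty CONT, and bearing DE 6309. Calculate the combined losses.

29900 W

P_in = √3·V·I·cosφ = 1.732×400×405×0.905 = 253929 W
P_out = 224000 W
Losses = P_in − P_out = 253929 − 224000 = 29929 W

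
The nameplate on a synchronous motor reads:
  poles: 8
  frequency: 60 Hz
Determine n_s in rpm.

n_s = 120f/p = 120×60/8 = 900 rpm

900 rpm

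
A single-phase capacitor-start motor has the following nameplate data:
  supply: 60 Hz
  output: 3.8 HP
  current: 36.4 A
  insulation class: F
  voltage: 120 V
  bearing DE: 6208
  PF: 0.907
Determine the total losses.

1130 W

P_in = V·I·cosφ = 120×36.4×0.907 = 3962 W
P_out = 3.8×746 = 2835 W
Losses = P_in − P_out = 3962 − 2835 = 1127 W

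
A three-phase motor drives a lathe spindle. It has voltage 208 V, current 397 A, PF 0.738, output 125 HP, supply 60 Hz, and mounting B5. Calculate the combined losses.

12300 W

P_in = √3·V·I·cosφ = 1.732×208×397×0.738 = 105550 W
P_out = 125×746 = 93250 W
Losses = P_in − P_out = 105550 − 93250 = 12300 W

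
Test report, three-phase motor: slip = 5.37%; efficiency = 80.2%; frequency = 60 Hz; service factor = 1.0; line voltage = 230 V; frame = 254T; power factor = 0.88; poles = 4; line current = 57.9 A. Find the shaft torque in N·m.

P_in = √3·V·I·cosφ = 1.732 × 230 × 57.9 × 0.88 = 20297 W
P_out = η·P_in = 0.802 × 20297 = 16278 W
n_s = 120×60/4 = 1800 rpm; n = 1800×(1−0.0537) = 1703 rpm
ω = 2π×1703/60 = 178.3 rad/s
τ = P_out/ω = 16278/178.3 = 91.3 N·m

91.3 N·m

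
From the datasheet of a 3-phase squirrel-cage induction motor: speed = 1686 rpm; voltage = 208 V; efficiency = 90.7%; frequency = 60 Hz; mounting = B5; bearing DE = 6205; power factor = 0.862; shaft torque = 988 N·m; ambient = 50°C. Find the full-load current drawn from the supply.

ω = 2π×1686/60 = 176.6 rad/s; P_out = τω = 988 × 176.6 = 174481 W
P_in = P_out / η = 174481 / 0.907 = 192372 W
I_L = P_in / (√3·V_L·cosφ) = 192372 / (1.732 × 208 × 0.862) = 619 A

619 A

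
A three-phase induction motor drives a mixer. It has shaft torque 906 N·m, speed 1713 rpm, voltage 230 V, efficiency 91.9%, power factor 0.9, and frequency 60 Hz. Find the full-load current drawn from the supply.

ω = 2π×1713/60 = 179.4 rad/s; P_out = τω = 906 × 179.4 = 162536 W
P_in = P_out / η = 162536 / 0.919 = 176862 W
I_L = P_in / (√3·V_L·cosφ) = 176862 / (1.732 × 230 × 0.9) = 493 A

493 A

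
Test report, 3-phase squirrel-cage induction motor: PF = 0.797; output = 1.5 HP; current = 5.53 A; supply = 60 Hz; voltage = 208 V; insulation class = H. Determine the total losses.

P_in = √3·V·I·cosφ = 1.732×208×5.53×0.797 = 1588 W
P_out = 1.5×746 = 1119 W
Losses = P_in − P_out = 1588 − 1119 = 469 W

469 W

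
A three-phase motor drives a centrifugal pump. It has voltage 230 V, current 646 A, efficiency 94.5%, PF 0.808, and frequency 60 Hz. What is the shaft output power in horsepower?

P_in = √3·V·I·cosφ = 1.732 × 230 × 646 × 0.808 = 207931 W
P_out = η·P_in = 0.945 × 207931 = 196495 W
= 196495/746 = 263 HP

263 HP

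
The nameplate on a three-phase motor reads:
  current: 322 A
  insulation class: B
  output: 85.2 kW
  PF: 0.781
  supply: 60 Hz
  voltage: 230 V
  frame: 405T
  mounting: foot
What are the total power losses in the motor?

P_in = √3·V·I·cosφ = 1.732×230×322×0.781 = 100180 W
P_out = 85200 W
Losses = P_in − P_out = 100180 − 85200 = 14980 W

15000 W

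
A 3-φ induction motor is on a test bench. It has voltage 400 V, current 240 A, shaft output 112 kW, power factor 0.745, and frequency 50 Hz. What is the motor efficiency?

90.4 %

P_out = 112 kW = 112000 W
P_in = √3·V_L·I_L·cosφ = 1.732 × 400 × 240 × 0.745 = 123873 W
η = P_out / P_in = 112000 / 123873 = 0.904 = 90.4%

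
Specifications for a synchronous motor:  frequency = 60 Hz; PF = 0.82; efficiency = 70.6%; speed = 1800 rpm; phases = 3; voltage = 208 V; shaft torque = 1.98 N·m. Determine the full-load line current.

ω = 2π×1800/60 = 188.5 rad/s; P_out = τω = 1.98 × 188.5 = 373 W
P_in = P_out / η = 373 / 0.706 = 528 W
I_L = P_in / (√3·V_L·cosφ) = 528 / (1.732 × 208 × 0.82) = 1.79 A

1.79 A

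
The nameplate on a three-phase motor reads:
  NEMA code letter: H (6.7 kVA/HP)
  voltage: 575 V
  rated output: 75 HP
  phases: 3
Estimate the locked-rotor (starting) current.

505 A

S_LR = 6.7 × 75 = 502.5 kVA
I_LR = S_LR/(√3·V_L) = 502500/(1.732×575) = 505 A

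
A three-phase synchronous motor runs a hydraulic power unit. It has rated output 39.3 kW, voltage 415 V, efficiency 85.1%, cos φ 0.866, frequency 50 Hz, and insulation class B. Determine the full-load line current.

74.2 A

P_out = 39.3 kW = 39300 W
P_in = P_out / η = 39300 / 0.851 = 46181 W
I_L = P_in / (√3·V_L·cosφ) = 46181 / (1.732 × 415 × 0.866) = 74.2 A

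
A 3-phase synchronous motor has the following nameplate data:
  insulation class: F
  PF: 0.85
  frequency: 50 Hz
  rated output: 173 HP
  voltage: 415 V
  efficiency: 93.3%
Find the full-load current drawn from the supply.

P_out = 173 × 746 = 129058 W
P_in = P_out / η = 129058 / 0.933 = 138326 W
I_L = P_in / (√3·V_L·cosφ) = 138326 / (1.732 × 415 × 0.85) = 226 A

226 A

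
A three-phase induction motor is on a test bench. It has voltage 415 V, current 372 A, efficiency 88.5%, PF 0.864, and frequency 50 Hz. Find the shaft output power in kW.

P_in = √3·V·I·cosφ = 1.732 × 415 × 372 × 0.864 = 231022 W
P_out = η·P_in = 0.885 × 231022 = 204454 W

204 kW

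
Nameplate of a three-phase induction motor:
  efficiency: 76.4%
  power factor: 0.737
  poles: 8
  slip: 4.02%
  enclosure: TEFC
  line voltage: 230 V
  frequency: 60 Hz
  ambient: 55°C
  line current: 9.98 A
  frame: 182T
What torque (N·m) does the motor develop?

P_in = √3·V·I·cosφ = 1.732 × 230 × 9.98 × 0.737 = 2930 W
P_out = η·P_in = 0.764 × 2930 = 2239 W
n_s = 120×60/8 = 900 rpm; n = 900×(1−0.0402) = 864 rpm
ω = 2π×864/60 = 90.48 rad/s
τ = P_out/ω = 2239/90.48 = 24.7 N·m

24.7 N·m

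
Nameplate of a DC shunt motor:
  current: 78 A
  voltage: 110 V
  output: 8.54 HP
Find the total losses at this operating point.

2.21 kW

P_in = V·I = 110×78 = 8580 W
P_out = 8.54×746 = 6371 W
Losses = P_in − P_out = 8580 − 6371 = 2209 W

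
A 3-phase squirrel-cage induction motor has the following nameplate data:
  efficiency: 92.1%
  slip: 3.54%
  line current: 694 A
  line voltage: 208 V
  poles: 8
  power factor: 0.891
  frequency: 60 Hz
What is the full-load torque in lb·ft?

1660 lb·ft

P_in = √3·V·I·cosφ = 1.732 × 208 × 694 × 0.891 = 222766 W
P_out = η·P_in = 0.921 × 222766 = 205167 W
n_s = 120×60/8 = 900 rpm; n = 900×(1−0.0354) = 868 rpm
ω = 2π×868/60 = 90.9 rad/s
τ = P_out/ω = 205167/90.9 = 2257 N·m
In lb·ft: 2257/1.356 = 1660 lb·ft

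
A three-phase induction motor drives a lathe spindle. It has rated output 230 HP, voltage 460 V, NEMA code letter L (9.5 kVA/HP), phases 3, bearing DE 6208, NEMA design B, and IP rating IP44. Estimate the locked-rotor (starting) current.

S_LR = 9.5 × 230 = 2185 kVA
I_LR = S_LR/(√3·V_L) = 2185000/(1.732×460) = 2740 A

2740 A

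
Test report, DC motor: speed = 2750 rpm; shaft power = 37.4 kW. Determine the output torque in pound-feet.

95.8 lb·ft

ω = 2π × 2750/60 = 288 rad/s
τ = P/ω = 37400/288 = 129.9 N·m
In lb·ft: 129.9/1.356 = 95.8 lb·ft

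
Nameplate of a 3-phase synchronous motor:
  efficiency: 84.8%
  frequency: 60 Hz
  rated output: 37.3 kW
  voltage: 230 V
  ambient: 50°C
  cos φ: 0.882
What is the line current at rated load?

125 A

P_out = 37.3 kW = 37300 W
P_in = P_out / η = 37300 / 0.848 = 43986 W
I_L = P_in / (√3·V_L·cosφ) = 43986 / (1.732 × 230 × 0.882) = 125 A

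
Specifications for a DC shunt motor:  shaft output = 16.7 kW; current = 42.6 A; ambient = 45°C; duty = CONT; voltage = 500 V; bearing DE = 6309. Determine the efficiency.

P_out = 16.7 kW = 16700 W
P_in = V·I = 500 × 42.6 = 21300 W
η = P_out / P_in = 16700 / 21300 = 0.784 = 78.4%

78.4 %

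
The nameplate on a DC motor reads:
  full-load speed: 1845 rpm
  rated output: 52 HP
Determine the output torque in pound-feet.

148 lb·ft

P_out = 52 × 746 = 38792 W
ω = 2π × 1845/60 = 193.2 rad/s
τ = P_out/ω = 38792/193.2 = 200.8 N·m
In lb·ft: 200.8/1.356 = 148 lb·ft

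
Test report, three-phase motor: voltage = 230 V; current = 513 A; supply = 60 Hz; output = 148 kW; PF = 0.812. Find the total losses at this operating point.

P_in = √3·V·I·cosφ = 1.732×230×513×0.812 = 165939 W
P_out = 148000 W
Losses = P_in − P_out = 165939 − 148000 = 17939 W

17900 W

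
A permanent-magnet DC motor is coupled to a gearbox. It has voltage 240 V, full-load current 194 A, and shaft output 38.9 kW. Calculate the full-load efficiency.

P_out = 38.9 kW = 38900 W
P_in = V·I = 240 × 194 = 46560 W
η = P_out / P_in = 38900 / 46560 = 0.835 = 83.5%

83.5 %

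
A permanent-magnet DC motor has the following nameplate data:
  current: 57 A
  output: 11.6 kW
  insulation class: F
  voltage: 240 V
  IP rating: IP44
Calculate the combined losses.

2.08 kW

P_in = V·I = 240×57 = 13680 W
P_out = 11600 W
Losses = P_in − P_out = 13680 − 11600 = 2080 W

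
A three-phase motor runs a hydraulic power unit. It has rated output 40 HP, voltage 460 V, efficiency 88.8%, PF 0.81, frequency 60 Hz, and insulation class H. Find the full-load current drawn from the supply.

P_out = 40 × 746 = 29840 W
P_in = P_out / η = 29840 / 0.888 = 33604 W
I_L = P_in / (√3·V_L·cosφ) = 33604 / (1.732 × 460 × 0.81) = 52.1 A

52.1 A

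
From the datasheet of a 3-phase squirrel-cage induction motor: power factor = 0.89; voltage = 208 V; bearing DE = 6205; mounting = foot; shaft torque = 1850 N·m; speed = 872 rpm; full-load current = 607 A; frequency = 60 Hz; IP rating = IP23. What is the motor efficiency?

86.8 %

ω = 2π × 872/60 = 91.32 rad/s; P_out = τω = 1850 × 91.32 = 168942 W
P_in = √3·V_L·I_L·cosφ = 1.732 × 208 × 607 × 0.89 = 194621 W
η = P_out / P_in = 168942 / 194621 = 0.868 = 86.8%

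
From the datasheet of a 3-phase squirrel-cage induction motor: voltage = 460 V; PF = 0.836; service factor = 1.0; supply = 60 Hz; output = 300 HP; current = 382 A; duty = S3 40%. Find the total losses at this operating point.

30.6 kW

P_in = √3·V·I·cosφ = 1.732×460×382×0.836 = 254434 W
P_out = 300×746 = 223800 W
Losses = P_in − P_out = 254434 − 223800 = 30634 W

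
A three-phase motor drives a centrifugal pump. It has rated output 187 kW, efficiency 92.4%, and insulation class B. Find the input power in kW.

P_out = 187000 W
P_in = P_out/η = 187000/0.924 = 202381 W = 202 kW

202 kW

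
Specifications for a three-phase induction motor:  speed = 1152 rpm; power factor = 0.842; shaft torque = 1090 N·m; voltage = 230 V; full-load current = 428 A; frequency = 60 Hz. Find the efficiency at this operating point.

ω = 2π × 1152/60 = 120.6 rad/s; P_out = τω = 1090 × 120.6 = 131454 W
P_in = √3·V_L·I_L·cosφ = 1.732 × 230 × 428 × 0.842 = 143559 W
η = P_out / P_in = 131454 / 143559 = 0.916 = 91.6%

91.6 %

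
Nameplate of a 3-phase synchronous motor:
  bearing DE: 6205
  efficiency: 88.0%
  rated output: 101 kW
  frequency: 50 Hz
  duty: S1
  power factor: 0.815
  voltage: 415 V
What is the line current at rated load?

P_out = 101 kW = 101000 W
P_in = P_out / η = 101000 / 0.880 = 114773 W
I_L = P_in / (√3·V_L·cosφ) = 114773 / (1.732 × 415 × 0.815) = 196 A

196 A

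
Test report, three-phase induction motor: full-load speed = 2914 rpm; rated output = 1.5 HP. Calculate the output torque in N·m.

3.67 N·m

P_out = 1.5 × 746 = 1119 W
ω = 2π × 2914/60 = 305.2 rad/s
τ = P_out/ω = 1119/305.2 = 3.67 N·m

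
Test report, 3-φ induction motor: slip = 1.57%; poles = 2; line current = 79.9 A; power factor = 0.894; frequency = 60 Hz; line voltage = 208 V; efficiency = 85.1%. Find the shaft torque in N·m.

P_in = √3·V·I·cosφ = 1.732 × 208 × 79.9 × 0.894 = 25733 W
P_out = η·P_in = 0.851 × 25733 = 21899 W
n_s = 120×60/2 = 3600 rpm; n = 3600×(1−0.0157) = 3543 rpm
ω = 2π×3543/60 = 371 rad/s
τ = P_out/ω = 21899/371 = 59 N·m

59 N·m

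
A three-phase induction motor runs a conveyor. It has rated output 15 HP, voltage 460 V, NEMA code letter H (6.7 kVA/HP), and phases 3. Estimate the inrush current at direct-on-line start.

126 A

S_LR = 6.7 × 15 = 100.5 kVA
I_LR = S_LR/(√3·V_L) = 100500/(1.732×460) = 126 A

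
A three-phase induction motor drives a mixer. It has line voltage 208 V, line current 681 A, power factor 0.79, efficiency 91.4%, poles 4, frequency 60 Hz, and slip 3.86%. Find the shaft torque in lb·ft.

P_in = √3·V·I·cosφ = 1.732 × 208 × 681 × 0.79 = 193814 W
P_out = η·P_in = 0.914 × 193814 = 177146 W
n_s = 120×60/4 = 1800 rpm; n = 1800×(1−0.0386) = 1731 rpm
ω = 2π×1731/60 = 181.3 rad/s
τ = P_out/ω = 177146/181.3 = 977.1 N·m
In lb·ft: 977.1/1.356 = 721 lb·ft

721 lb·ft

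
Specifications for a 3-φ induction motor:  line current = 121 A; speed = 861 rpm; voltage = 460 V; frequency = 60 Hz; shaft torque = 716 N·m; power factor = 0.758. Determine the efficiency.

ω = 2π × 861/60 = 90.16 rad/s; P_out = τω = 716 × 90.16 = 64555 W
P_in = √3·V_L·I_L·cosφ = 1.732 × 460 × 121 × 0.758 = 73074 W
η = P_out / P_in = 64555 / 73074 = 0.883 = 88.3%

88.3 %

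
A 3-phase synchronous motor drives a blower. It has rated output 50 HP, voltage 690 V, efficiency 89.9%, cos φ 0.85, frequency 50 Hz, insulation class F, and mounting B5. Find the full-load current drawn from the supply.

40.8 A

P_out = 50 × 746 = 37300 W
P_in = P_out / η = 37300 / 0.899 = 41491 W
I_L = P_in / (√3·V_L·cosφ) = 41491 / (1.732 × 690 × 0.85) = 40.8 A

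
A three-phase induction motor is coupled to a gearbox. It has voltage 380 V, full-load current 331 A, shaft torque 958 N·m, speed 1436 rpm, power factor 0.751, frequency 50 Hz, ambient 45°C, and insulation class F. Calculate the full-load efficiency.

88.1 %

ω = 2π × 1436/60 = 150.4 rad/s; P_out = τω = 958 × 150.4 = 144083 W
P_in = √3·V_L·I_L·cosφ = 1.732 × 380 × 331 × 0.751 = 163606 W
η = P_out / P_in = 144083 / 163606 = 0.881 = 88.1%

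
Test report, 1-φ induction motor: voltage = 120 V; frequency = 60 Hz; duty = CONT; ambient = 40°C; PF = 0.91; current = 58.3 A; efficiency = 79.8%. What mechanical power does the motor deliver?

5.08 kW

P_in = V·I·cosφ = 120 × 58.3 × 0.91 = 6366 W
P_out = η·P_in = 0.798 × 6366 = 5080 W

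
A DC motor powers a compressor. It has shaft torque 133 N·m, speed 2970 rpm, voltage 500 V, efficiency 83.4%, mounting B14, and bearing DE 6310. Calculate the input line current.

ω = 2π×2970/60 = 311 rad/s; P_out = τω = 133 × 311 = 41363 W
P_in = P_out / η = 41363 / 0.834 = 49596 W
I = P_in / V = 49596 / 500 = 99.2 A

99.2 A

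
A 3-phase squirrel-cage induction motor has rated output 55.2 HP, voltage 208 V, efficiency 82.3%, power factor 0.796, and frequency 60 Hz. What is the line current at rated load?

P_out = 55.2 × 746 = 41179 W
P_in = P_out / η = 41179 / 0.823 = 50035 W
I_L = P_in / (√3·V_L·cosφ) = 50035 / (1.732 × 208 × 0.796) = 174 A

174 A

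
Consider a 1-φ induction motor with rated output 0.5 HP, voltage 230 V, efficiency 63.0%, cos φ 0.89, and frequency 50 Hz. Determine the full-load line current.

P_out = 0.5 × 746 = 373 W
P_in = P_out / η = 373 / 0.630 = 592 W
I = P_in / (V·cosφ) = 592 / (230 × 0.89) = 2.89 A

2.89 A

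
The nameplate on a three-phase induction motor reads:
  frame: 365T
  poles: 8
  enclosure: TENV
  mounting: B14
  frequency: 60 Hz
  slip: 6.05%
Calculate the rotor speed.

n_s = 120f/p = 120×60/8 = 900 rpm
n = n_s(1 − s) = 900 × (1 − 0.0605) = 846 rpm

846 rpm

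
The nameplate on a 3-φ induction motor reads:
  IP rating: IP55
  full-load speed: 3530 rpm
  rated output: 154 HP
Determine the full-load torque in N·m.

311 N·m

P_out = 154 × 746 = 114884 W
ω = 2π × 3530/60 = 369.7 rad/s
τ = P_out/ω = 114884/369.7 = 311 N·m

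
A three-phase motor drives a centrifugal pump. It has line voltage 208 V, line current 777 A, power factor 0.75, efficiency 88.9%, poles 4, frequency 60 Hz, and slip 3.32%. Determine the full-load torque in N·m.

P_in = √3·V·I·cosφ = 1.732 × 208 × 777 × 0.75 = 209939 W
P_out = η·P_in = 0.889 × 209939 = 186636 W
n_s = 120×60/4 = 1800 rpm; n = 1800×(1−0.0332) = 1740 rpm
ω = 2π×1740/60 = 182.2 rad/s
τ = P_out/ω = 186636/182.2 = 1020 N·m

1020 N·m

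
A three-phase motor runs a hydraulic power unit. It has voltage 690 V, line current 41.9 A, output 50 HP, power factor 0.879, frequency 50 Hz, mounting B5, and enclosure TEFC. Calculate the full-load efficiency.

84.7 %

P_out = 50 × 746 = 37300 W
P_in = √3·V_L·I_L·cosφ = 1.732 × 690 × 41.9 × 0.879 = 44015 W
η = P_out / P_in = 37300 / 44015 = 0.847 = 84.7%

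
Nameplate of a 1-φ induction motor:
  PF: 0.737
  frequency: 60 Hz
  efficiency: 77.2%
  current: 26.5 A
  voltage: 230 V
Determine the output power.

P_in = V·I·cosφ = 230 × 26.5 × 0.737 = 4492 W
P_out = η·P_in = 0.772 × 4492 = 3468 W

3.47 kW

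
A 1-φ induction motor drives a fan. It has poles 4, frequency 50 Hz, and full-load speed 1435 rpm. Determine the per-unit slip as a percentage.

n_s = 120f/p = 120×50/4 = 1500 rpm
s = (n_s − n)/n_s = (1500 − 1435)/1500 = 0.0433

4.33 %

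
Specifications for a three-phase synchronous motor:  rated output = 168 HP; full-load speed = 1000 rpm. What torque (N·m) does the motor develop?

1200 N·m

P_out = 168 × 746 = 125328 W
ω = 2π × 1000/60 = 104.7 rad/s
τ = P_out/ω = 125328/104.7 = 1200 N·m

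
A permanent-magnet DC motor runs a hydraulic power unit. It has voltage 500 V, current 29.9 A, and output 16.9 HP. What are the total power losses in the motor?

P_in = V·I = 500×29.9 = 14950 W
P_out = 16.9×746 = 12607 W
Losses = P_in − P_out = 14950 − 12607 = 2343 W

2.34 kW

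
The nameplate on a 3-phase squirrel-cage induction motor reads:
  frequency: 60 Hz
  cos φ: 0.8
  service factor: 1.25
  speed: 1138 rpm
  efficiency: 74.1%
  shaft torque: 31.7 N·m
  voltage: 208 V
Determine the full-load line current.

ω = 2π×1138/60 = 119.2 rad/s; P_out = τω = 31.7 × 119.2 = 3779 W
P_in = P_out / η = 3779 / 0.741 = 5100 W
I_L = P_in / (√3·V_L·cosφ) = 5100 / (1.732 × 208 × 0.8) = 17.7 A

17.7 A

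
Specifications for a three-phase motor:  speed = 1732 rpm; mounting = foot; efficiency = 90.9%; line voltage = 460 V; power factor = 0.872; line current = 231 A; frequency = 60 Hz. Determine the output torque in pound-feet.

P_in = √3·V·I·cosφ = 1.732 × 460 × 231 × 0.872 = 160485 W
P_out = η·P_in = 0.909 × 160485 = 145881 W
n = 1732 rpm
ω = 2π×1732/60 = 181.4 rad/s
τ = P_out/ω = 145881/181.4 = 804.2 N·m
In lb·ft: 804.2/1.356 = 593 lb·ft

593 lb·ft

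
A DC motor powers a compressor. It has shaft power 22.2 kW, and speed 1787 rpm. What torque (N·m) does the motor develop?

119 N·m

ω = 2π × 1787/60 = 187.1 rad/s
τ = P/ω = 22200/187.1 = 119 N·m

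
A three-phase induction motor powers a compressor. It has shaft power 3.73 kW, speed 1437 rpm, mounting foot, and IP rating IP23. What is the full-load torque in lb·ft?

18.3 lb·ft

ω = 2π × 1437/60 = 150.5 rad/s
τ = P/ω = 3730/150.5 = 24.78 N·m
In lb·ft: 24.78/1.356 = 18.3 lb·ft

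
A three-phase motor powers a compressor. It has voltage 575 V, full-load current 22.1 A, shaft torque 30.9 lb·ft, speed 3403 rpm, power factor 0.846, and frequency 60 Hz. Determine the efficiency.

80.2 %

τ = 30.9 lb·ft × 1.356 = 41.9 N·m
ω = 2π × 3403/60 = 356.4 rad/s; P_out = τω = 41.9 × 356.4 = 14933 W
P_in = √3·V_L·I_L·cosφ = 1.732 × 575 × 22.1 × 0.846 = 18620 W
η = P_out / P_in = 14933 / 18620 = 0.802 = 80.2%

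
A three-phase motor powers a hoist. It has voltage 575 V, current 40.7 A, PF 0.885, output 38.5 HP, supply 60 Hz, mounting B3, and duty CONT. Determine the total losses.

P_in = √3·V·I·cosφ = 1.732×575×40.7×0.885 = 35872 W
P_out = 38.5×746 = 28721 W
Losses = P_in − P_out = 35872 − 28721 = 7151 W

7150 W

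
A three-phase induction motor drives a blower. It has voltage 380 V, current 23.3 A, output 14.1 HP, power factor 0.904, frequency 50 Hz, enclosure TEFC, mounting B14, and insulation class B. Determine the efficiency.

75.9 %

P_out = 14.1 × 746 = 10519 W
P_in = √3·V_L·I_L·cosφ = 1.732 × 380 × 23.3 × 0.904 = 13863 W
η = P_out / P_in = 10519 / 13863 = 0.759 = 75.9%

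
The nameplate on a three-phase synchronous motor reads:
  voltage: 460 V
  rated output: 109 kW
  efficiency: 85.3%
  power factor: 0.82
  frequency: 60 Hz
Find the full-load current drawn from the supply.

196 A

P_out = 109 kW = 109000 W
P_in = P_out / η = 109000 / 0.853 = 127784 W
I_L = P_in / (√3·V_L·cosφ) = 127784 / (1.732 × 460 × 0.82) = 196 A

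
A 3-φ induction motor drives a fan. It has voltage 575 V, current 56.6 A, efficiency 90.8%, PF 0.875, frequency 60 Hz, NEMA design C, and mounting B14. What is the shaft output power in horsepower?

60 HP

P_in = √3·V·I·cosφ = 1.732 × 575 × 56.6 × 0.875 = 49322 W
P_out = η·P_in = 0.908 × 49322 = 44784 W
= 44784/746 = 60 HP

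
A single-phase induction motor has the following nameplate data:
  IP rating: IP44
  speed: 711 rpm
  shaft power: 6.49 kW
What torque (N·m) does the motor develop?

ω = 2π × 711/60 = 74.46 rad/s
τ = P/ω = 6490/74.46 = 87.2 N·m

87.2 N·m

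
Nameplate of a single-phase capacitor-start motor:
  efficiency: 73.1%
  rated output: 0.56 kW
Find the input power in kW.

0.766 kW

P_out = 560 W
P_in = P_out/η = 560/0.731 = 766 W = 0.766 kW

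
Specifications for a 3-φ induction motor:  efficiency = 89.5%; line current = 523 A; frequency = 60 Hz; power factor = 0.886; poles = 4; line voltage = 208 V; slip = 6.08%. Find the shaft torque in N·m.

844 N·m

P_in = √3·V·I·cosφ = 1.732 × 208 × 523 × 0.886 = 166935 W
P_out = η·P_in = 0.895 × 166935 = 149407 W
n_s = 120×60/4 = 1800 rpm; n = 1800×(1−0.0608) = 1691 rpm
ω = 2π×1691/60 = 177.1 rad/s
τ = P_out/ω = 149407/177.1 = 844 N·m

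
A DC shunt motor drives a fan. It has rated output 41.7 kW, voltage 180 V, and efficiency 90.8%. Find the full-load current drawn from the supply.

255 A

P_out = 41.7 kW = 41700 W
P_in = P_out / η = 41700 / 0.908 = 45925 W
I = P_in / V = 45925 / 180 = 255 A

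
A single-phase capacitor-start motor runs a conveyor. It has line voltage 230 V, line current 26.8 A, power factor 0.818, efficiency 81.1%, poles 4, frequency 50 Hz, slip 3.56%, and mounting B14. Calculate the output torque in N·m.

27 N·m

P_in = V·I·cosφ = 230 × 26.8 × 0.818 = 5042 W
P_out = η·P_in = 0.811 × 5042 = 4089 W
n_s = 120×50/4 = 1500 rpm; n = 1500×(1−0.0356) = 1447 rpm
ω = 2π×1447/60 = 151.5 rad/s
τ = P_out/ω = 4089/151.5 = 27 N·m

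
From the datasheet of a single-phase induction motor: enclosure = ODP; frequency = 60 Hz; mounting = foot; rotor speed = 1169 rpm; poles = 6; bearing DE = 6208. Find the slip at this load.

2.58 %

n_s = 120f/p = 120×60/6 = 1200 rpm
s = (n_s − n)/n_s = (1200 − 1169)/1200 = 0.0258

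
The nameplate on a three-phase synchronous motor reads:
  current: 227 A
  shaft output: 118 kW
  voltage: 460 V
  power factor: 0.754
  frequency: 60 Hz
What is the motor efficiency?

86.5 %

P_out = 118 kW = 118000 W
P_in = √3·V_L·I_L·cosφ = 1.732 × 460 × 227 × 0.754 = 136365 W
η = P_out / P_in = 118000 / 136365 = 0.865 = 86.5%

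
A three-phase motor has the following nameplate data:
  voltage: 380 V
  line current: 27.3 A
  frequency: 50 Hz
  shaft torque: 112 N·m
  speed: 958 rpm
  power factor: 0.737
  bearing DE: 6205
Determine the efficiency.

84.8 %

ω = 2π × 958/60 = 100.3 rad/s; P_out = τω = 112 × 100.3 = 11234 W
P_in = √3·V_L·I_L·cosφ = 1.732 × 380 × 27.3 × 0.737 = 13242 W
η = P_out / P_in = 11234 / 13242 = 0.848 = 84.8%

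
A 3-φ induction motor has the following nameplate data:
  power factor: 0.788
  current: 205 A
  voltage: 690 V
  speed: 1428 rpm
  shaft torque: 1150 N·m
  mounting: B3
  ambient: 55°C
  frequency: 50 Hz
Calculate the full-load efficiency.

89.1 %

ω = 2π × 1428/60 = 149.5 rad/s; P_out = τω = 1150 × 149.5 = 171925 W
P_in = √3·V_L·I_L·cosφ = 1.732 × 690 × 205 × 0.788 = 193053 W
η = P_out / P_in = 171925 / 193053 = 0.891 = 89.1%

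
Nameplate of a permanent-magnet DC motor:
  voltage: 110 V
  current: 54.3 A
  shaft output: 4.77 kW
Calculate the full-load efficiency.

79.9 %

P_out = 4.77 kW = 4770 W
P_in = V·I = 110 × 54.3 = 5973 W
η = P_out / P_in = 4770 / 5973 = 0.799 = 79.9%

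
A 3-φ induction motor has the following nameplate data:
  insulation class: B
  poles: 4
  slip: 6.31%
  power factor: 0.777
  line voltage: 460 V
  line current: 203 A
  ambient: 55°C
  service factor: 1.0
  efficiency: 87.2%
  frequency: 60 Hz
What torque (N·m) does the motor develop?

621 N·m

P_in = √3·V·I·cosφ = 1.732 × 460 × 203 × 0.777 = 125667 W
P_out = η·P_in = 0.872 × 125667 = 109582 W
n_s = 120×60/4 = 1800 rpm; n = 1800×(1−0.0631) = 1686 rpm
ω = 2π×1686/60 = 176.6 rad/s
τ = P_out/ω = 109582/176.6 = 621 N·m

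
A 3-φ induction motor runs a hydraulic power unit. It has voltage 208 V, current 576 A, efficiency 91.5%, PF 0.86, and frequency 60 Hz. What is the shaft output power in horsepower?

219 HP

P_in = √3·V·I·cosφ = 1.732 × 208 × 576 × 0.86 = 178456 W
P_out = η·P_in = 0.915 × 178456 = 163287 W
= 163287/746 = 219 HP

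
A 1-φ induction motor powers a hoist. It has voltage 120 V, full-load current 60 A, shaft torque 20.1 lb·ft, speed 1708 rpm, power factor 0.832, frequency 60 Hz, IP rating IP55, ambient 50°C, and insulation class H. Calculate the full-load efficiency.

81.4 %

τ = 20.1 lb·ft × 1.356 = 27.26 N·m
ω = 2π × 1708/60 = 178.9 rad/s; P_out = τω = 27.26 × 178.9 = 4877 W
P_in = V·I·cosφ = 120 × 60 × 0.832 = 5990 W
η = P_out / P_in = 4877 / 5990 = 0.814 = 81.4%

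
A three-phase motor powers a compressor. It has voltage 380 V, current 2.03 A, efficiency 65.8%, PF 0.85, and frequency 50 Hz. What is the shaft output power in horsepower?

1 HP

P_in = √3·V·I·cosφ = 1.732 × 380 × 2.03 × 0.85 = 1136 W
P_out = η·P_in = 0.658 × 1136 = 747 W
= 747/746 = 1 HP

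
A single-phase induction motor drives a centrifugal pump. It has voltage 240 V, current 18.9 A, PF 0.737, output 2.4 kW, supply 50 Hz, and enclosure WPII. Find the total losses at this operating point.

943 W

P_in = V·I·cosφ = 240×18.9×0.737 = 3343 W
P_out = 2400 W
Losses = P_in − P_out = 3343 − 2400 = 943 W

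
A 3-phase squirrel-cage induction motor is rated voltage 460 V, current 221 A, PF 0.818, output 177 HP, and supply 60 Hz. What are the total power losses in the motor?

P_in = √3·V·I·cosφ = 1.732×460×221×0.818 = 144029 W
P_out = 177×746 = 132042 W
Losses = P_in − P_out = 144029 − 132042 = 11987 W

12000 W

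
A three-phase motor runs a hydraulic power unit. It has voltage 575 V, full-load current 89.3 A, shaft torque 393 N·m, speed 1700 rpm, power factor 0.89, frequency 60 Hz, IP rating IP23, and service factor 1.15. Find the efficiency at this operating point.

88.4 %

ω = 2π × 1700/60 = 178 rad/s; P_out = τω = 393 × 178 = 69954 W
P_in = √3·V_L·I_L·cosφ = 1.732 × 575 × 89.3 × 0.89 = 79151 W
η = P_out / P_in = 69954 / 79151 = 0.884 = 88.4%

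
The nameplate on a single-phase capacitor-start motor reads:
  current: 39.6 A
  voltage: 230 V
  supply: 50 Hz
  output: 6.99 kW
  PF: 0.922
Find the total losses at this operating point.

P_in = V·I·cosφ = 230×39.6×0.922 = 8398 W
P_out = 6990 W
Losses = P_in − P_out = 8398 − 6990 = 1408 W

1.41 kW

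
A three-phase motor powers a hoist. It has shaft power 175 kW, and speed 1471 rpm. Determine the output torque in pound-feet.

838 lb·ft

ω = 2π × 1471/60 = 154 rad/s
τ = P/ω = 175000/154 = 1136 N·m
In lb·ft: 1136/1.356 = 838 lb·ft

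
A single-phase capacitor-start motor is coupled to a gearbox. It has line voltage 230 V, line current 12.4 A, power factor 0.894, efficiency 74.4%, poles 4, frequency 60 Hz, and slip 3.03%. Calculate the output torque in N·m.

P_in = V·I·cosφ = 230 × 12.4 × 0.894 = 2550 W
P_out = η·P_in = 0.744 × 2550 = 1897 W
n_s = 120×60/4 = 1800 rpm; n = 1800×(1−0.0303) = 1745 rpm
ω = 2π×1745/60 = 182.7 rad/s
τ = P_out/ω = 1897/182.7 = 10.4 N·m

10.4 N·m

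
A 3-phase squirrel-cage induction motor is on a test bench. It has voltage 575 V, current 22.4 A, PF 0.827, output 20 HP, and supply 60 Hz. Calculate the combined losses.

P_in = √3·V·I·cosφ = 1.732×575×22.4×0.827 = 18449 W
P_out = 20×746 = 14920 W
Losses = P_in − P_out = 18449 − 14920 = 3529 W

3.53 kW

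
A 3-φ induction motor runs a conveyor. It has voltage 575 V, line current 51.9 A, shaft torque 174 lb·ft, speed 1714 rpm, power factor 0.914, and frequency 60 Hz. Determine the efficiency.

τ = 174 lb·ft × 1.356 = 235.9 N·m
ω = 2π × 1714/60 = 179.5 rad/s; P_out = τω = 235.9 × 179.5 = 42344 W
P_in = √3·V_L·I_L·cosφ = 1.732 × 575 × 51.9 × 0.914 = 47242 W
η = P_out / P_in = 42344 / 47242 = 0.896 = 89.6%

89.6 %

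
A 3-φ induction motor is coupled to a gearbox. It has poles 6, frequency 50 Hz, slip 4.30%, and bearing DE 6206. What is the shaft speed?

n_s = 120f/p = 120×50/6 = 1000 rpm
n = n_s(1 − s) = 1000 × (1 − 0.043) = 957 rpm

957 rpm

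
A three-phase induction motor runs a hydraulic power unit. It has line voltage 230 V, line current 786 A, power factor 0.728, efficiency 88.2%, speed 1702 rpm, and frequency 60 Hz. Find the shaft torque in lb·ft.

P_in = √3·V·I·cosφ = 1.732 × 230 × 786 × 0.728 = 227945 W
P_out = η·P_in = 0.882 × 227945 = 201047 W
n = 1702 rpm
ω = 2π×1702/60 = 178.2 rad/s
τ = P_out/ω = 201047/178.2 = 1128 N·m
In lb·ft: 1128/1.356 = 832 lb·ft

832 lb·ft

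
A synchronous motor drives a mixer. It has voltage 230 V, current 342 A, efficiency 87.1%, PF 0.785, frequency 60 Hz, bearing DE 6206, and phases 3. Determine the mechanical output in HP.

125 HP

P_in = √3·V·I·cosφ = 1.732 × 230 × 342 × 0.785 = 106948 W
P_out = η·P_in = 0.871 × 106948 = 93152 W
= 93152/746 = 125 HP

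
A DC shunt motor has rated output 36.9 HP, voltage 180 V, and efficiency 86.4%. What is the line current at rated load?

177 A

P_out = 36.9 × 746 = 27527 W
P_in = P_out / η = 27527 / 0.864 = 31860 W
I = P_in / V = 31860 / 180 = 177 A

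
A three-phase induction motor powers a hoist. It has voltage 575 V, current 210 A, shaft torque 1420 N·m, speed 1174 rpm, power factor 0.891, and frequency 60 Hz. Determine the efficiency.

93.7 %

ω = 2π × 1174/60 = 122.9 rad/s; P_out = τω = 1420 × 122.9 = 174518 W
P_in = √3·V_L·I_L·cosφ = 1.732 × 575 × 210 × 0.891 = 186343 W
η = P_out / P_in = 174518 / 186343 = 0.937 = 93.7%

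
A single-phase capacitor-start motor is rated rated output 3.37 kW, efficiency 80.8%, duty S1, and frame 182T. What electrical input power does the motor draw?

4.17 kW

P_out = 3370 W
P_in = P_out/η = 3370/0.808 = 4171 W = 4.17 kW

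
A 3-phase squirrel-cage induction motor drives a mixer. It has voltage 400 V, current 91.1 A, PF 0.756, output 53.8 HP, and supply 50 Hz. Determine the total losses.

7.58 kW

P_in = √3·V·I·cosφ = 1.732×400×91.1×0.756 = 47714 W
P_out = 53.8×746 = 40135 W
Losses = P_in − P_out = 47714 − 40135 = 7579 W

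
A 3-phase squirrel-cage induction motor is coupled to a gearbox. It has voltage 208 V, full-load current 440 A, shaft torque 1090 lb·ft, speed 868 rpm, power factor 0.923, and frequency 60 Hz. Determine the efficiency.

91.8 %

τ = 1090 lb·ft × 1.356 = 1478 N·m
ω = 2π × 868/60 = 90.9 rad/s; P_out = τω = 1478 × 90.9 = 134350 W
P_in = √3·V_L·I_L·cosφ = 1.732 × 208 × 440 × 0.923 = 146307 W
η = P_out / P_in = 134350 / 146307 = 0.918 = 91.8%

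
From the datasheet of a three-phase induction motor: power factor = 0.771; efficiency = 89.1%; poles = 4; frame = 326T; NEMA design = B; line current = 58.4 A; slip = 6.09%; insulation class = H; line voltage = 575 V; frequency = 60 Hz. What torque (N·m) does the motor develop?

P_in = √3·V·I·cosφ = 1.732 × 575 × 58.4 × 0.771 = 44842 W
P_out = η·P_in = 0.891 × 44842 = 39954 W
n_s = 120×60/4 = 1800 rpm; n = 1800×(1−0.0609) = 1690 rpm
ω = 2π×1690/60 = 177 rad/s
τ = P_out/ω = 39954/177 = 226 N·m

226 N·m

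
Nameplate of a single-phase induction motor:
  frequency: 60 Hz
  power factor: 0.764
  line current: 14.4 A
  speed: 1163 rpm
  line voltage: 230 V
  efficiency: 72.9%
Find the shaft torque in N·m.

15.1 N·m

P_in = V·I·cosφ = 230 × 14.4 × 0.764 = 2530 W
P_out = η·P_in = 0.729 × 2530 = 1844 W
n = 1163 rpm
ω = 2π×1163/60 = 121.8 rad/s
τ = P_out/ω = 1844/121.8 = 15.1 N·m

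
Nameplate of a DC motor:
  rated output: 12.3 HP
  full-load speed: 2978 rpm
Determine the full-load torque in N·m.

P_out = 12.3 × 746 = 9176 W
ω = 2π × 2978/60 = 311.9 rad/s
τ = P_out/ω = 9176/311.9 = 29.4 N·m

29.4 N·m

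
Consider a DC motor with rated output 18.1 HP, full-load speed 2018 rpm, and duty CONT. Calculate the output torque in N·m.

P_out = 18.1 × 746 = 13503 W
ω = 2π × 2018/60 = 211.3 rad/s
τ = P_out/ω = 13503/211.3 = 63.9 N·m

63.9 N·m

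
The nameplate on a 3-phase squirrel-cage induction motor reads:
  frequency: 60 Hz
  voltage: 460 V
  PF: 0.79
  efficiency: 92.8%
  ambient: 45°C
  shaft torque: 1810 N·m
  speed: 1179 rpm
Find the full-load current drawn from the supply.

ω = 2π×1179/60 = 123.5 rad/s; P_out = τω = 1810 × 123.5 = 223535 W
P_in = P_out / η = 223535 / 0.928 = 240878 W
I_L = P_in / (√3·V_L·cosφ) = 240878 / (1.732 × 460 × 0.79) = 383 A

383 A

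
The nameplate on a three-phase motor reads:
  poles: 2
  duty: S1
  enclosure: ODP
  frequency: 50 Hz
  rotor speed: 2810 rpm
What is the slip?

6.33 %

n_s = 120f/p = 120×50/2 = 3000 rpm
s = (n_s − n)/n_s = (3000 − 2810)/3000 = 0.0633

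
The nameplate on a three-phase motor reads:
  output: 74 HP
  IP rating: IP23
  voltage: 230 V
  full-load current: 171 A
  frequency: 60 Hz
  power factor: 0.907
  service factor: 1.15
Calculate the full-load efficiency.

P_out = 74 × 746 = 55204 W
P_in = √3·V_L·I_L·cosφ = 1.732 × 230 × 171 × 0.907 = 61784 W
η = P_out / P_in = 55204 / 61784 = 0.893 = 89.3%

89.3 %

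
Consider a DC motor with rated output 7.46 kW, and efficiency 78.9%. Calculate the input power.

P_out = 7460 W
P_in = P_out/η = 7460/0.789 = 9455 W = 9.46 kW

9.46 kW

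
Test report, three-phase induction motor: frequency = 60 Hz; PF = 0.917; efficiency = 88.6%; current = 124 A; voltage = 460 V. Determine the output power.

80.3 kW

P_in = √3·V·I·cosφ = 1.732 × 460 × 124 × 0.917 = 90593 W
P_out = η·P_in = 0.886 × 90593 = 80265 W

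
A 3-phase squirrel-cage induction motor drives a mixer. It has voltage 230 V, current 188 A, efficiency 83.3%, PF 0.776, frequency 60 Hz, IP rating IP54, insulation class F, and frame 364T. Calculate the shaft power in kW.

48.4 kW

P_in = √3·V·I·cosφ = 1.732 × 230 × 188 × 0.776 = 58116 W
P_out = η·P_in = 0.833 × 58116 = 48411 W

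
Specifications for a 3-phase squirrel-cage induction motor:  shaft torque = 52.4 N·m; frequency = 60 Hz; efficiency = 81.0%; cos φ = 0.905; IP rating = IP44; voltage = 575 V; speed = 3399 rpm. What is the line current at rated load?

25.5 A

ω = 2π×3399/60 = 355.9 rad/s; P_out = τω = 52.4 × 355.9 = 18649 W
P_in = P_out / η = 18649 / 0.810 = 23023 W
I_L = P_in / (√3·V_L·cosφ) = 23023 / (1.732 × 575 × 0.905) = 25.5 A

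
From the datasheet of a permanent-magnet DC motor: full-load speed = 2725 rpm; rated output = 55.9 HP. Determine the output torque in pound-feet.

P_out = 55.9 × 746 = 41701 W
ω = 2π × 2725/60 = 285.4 rad/s
τ = P_out/ω = 41701/285.4 = 146.1 N·m
In lb·ft: 146.1/1.356 = 108 lb·ft

108 lb·ft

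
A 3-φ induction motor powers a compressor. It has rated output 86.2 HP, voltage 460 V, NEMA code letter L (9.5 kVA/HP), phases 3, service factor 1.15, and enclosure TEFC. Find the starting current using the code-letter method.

1030 A

S_LR = 9.5 × 86.2 = 818.9 kVA
I_LR = S_LR/(√3·V_L) = 818900/(1.732×460) = 1030 A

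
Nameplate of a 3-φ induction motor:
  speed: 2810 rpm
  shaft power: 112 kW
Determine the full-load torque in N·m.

ω = 2π × 2810/60 = 294.3 rad/s
τ = P/ω = 112000/294.3 = 381 N·m

381 N·m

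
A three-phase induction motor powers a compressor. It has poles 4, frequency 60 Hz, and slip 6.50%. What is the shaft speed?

1683 rpm

n_s = 120f/p = 120×60/4 = 1800 rpm
n = n_s(1 − s) = 1800 × (1 − 0.065) = 1683 rpm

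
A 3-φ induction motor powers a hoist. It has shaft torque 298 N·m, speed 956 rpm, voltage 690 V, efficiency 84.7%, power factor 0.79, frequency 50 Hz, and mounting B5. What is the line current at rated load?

ω = 2π×956/60 = 100.1 rad/s; P_out = τω = 298 × 100.1 = 29830 W
P_in = P_out / η = 29830 / 0.847 = 35218 W
I_L = P_in / (√3·V_L·cosφ) = 35218 / (1.732 × 690 × 0.79) = 37.3 A

37.3 A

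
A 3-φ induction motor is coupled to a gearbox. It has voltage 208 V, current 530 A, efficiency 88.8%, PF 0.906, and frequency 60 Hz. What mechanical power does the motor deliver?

P_in = √3·V·I·cosφ = 1.732 × 208 × 530 × 0.906 = 172988 W
P_out = η·P_in = 0.888 × 172988 = 153613 W

154 kW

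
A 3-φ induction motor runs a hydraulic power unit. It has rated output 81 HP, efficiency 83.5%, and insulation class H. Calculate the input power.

P_out = 81 × 746 = 60426 W
P_in = P_out/η = 60426/0.835 = 72366 W = 72.4 kW

72.4 kW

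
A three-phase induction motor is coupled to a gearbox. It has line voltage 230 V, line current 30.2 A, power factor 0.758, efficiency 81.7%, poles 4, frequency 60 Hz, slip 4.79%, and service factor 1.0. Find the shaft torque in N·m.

41.5 N·m

P_in = √3·V·I·cosφ = 1.732 × 230 × 30.2 × 0.758 = 9119 W
P_out = η·P_in = 0.817 × 9119 = 7450 W
n_s = 120×60/4 = 1800 rpm; n = 1800×(1−0.0479) = 1714 rpm
ω = 2π×1714/60 = 179.5 rad/s
τ = P_out/ω = 7450/179.5 = 41.5 N·m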